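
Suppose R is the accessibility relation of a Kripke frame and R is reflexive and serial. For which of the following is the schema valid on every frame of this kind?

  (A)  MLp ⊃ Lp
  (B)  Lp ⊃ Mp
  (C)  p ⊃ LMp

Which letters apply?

B

(A) MLp ⊃ Lp is the dual of axiom 5, which corresponds to the euclidean property. Such an R need not be euclidean — not valid.
(B) Lp ⊃ Mp is axiom D; it is valid on a frame exactly when R is serial. Every such R is serial, so valid.
(C) p ⊃ LMp is axiom B; it is valid on a frame exactly when R is symmetric. Such an R need not be symmetric, so not valid.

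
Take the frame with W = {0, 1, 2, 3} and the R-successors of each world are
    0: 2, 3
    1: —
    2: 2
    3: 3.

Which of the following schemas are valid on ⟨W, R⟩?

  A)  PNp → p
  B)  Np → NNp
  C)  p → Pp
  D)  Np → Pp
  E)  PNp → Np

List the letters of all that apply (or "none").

B

R is not reflexive: not 0 R 0.
R is not symmetric: 0 R 2 but not 2 R 0.
R is transitive: R is closed under composition.
R is not euclidean: 0 R 2 and 0 R 3 but not 2 R 3.
R is not serial: 1 has no R-successor.
(A) PNp → p is the dual of axiom B; it is valid on a frame exactly when R is symmetric. R is not symmetric, so not valid.
(B) Np → NNp is axiom 4, which corresponds to transitivity. R is transitive — valid.
(C) p → Pp is the dual of axiom T, which corresponds to reflexivity. R is not reflexive — not valid.
(D) Np → Pp is axiom D; it is valid on a frame exactly when R is serial. R is not serial, so not valid.
(E) PNp → Np is the dual of axiom 5, which corresponds to the euclidean property. R is not euclidean — not valid.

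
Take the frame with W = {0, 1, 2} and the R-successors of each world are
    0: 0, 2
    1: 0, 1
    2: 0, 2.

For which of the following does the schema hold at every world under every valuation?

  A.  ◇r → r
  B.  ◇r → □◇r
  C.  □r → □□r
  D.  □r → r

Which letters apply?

R is reflexive: each world relates to itself.
R is not transitive: 1 R 0 and 0 R 2 but not 1 R 2.
R is not euclidean: 1 R 0 and 1 R 1 but not 0 R 1.
R is not a subset of the identity: 0 R 2 with 0 ≠ 2.
(A) ◇r → r is the converse of T; it holds exactly when R ⊆ identity. Here R ⊄ identity — not valid.
(B) axiom 5: valid iff R is euclidean. R is not euclidean — not valid.
(C) □r → □□r (axiom 4) characterises the transitive frames. R is not transitive — not valid.
(D) □r → r is axiom T, which corresponds to reflexivity. R is reflexive — valid.

D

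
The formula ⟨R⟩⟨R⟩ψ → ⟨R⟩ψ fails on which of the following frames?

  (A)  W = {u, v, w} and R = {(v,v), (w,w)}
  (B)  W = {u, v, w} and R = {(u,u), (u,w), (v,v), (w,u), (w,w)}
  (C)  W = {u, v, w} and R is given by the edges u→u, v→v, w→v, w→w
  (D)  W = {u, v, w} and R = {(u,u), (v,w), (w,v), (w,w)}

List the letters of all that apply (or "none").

D

The schema ⟨R⟩⟨R⟩ψ → ⟨R⟩ψ is the dual of axiom 4; it is valid on a frame iff R is transitive.
(A) R is transitive (R is closed under composition), so the schema is valid here.
(B) R is transitive (R is closed under composition), so the schema is valid here.
(C) R is transitive (R is closed under composition), so the schema is valid here.
(D) R is not transitive (v R w and w R v but not v R v), so the schema fails here.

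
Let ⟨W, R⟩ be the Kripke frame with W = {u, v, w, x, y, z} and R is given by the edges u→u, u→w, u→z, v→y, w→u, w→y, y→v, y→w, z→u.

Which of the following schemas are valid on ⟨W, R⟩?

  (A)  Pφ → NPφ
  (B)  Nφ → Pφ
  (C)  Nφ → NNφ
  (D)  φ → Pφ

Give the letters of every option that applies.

none

R is not reflexive: not v R v.
R is not transitive: u R w and w R y but not u R y.
R is not euclidean: u R w and u R z but not w R z.
R is not serial: x has no R-successor.
(A) Pφ → NPφ is axiom 5; it is valid on a frame exactly when R is euclidean. R is not euclidean, so not valid.
(B) Nφ → Pφ is axiom D, which corresponds to seriality. R is not serial — not valid.
(C) axiom 4: valid iff R is transitive. R is not transitive — not valid.
(D) φ → Pφ (the dual of axiom T) characterises the reflexive frames. R is not reflexive — not valid.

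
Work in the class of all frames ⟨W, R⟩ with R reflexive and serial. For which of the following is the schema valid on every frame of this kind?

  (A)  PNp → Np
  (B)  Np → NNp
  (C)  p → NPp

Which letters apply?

(A) PNp → Np is the dual of axiom 5; it is valid on a frame exactly when R is euclidean. Such an R need not be euclidean, so not valid.
(B) Np → NNp is axiom 4, which corresponds to transitivity. Such an R need not be transitive — not valid.
(C) p → NPp is axiom B, which corresponds to symmetry. Such an R need not be symmetric — not valid.

none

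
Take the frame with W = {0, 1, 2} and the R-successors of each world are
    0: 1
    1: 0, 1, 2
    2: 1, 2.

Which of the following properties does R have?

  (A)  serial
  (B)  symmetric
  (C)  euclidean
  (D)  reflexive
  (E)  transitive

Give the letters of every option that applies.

A, B

(A) serial: every world has an R-successor.
(B) symmetric: every R-edge is matched by its reverse.
(C) not euclidean: 1 R 0 and 1 R 2 but not 0 R 2.
(D) not reflexive: not 0 R 0.
(E) not transitive: 0 R 1 and 1 R 0 but not 0 R 0.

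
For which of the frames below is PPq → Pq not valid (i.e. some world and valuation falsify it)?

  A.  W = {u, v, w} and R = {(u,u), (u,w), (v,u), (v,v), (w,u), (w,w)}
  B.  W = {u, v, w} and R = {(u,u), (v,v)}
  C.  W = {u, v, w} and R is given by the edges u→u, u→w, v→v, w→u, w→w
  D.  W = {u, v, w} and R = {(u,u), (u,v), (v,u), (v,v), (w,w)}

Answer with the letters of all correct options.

The schema PPq → Pq is the dual of axiom 4; it is valid on a frame iff R is transitive.
(A) R is not transitive (v R u and u R w but not v R w), so the schema fails here.
(B) R is transitive (R is closed under composition), so the schema is valid here.
(C) R is transitive (R is closed under composition), so the schema is valid here.
(D) R is transitive (R is closed under composition), so the schema is valid here.

A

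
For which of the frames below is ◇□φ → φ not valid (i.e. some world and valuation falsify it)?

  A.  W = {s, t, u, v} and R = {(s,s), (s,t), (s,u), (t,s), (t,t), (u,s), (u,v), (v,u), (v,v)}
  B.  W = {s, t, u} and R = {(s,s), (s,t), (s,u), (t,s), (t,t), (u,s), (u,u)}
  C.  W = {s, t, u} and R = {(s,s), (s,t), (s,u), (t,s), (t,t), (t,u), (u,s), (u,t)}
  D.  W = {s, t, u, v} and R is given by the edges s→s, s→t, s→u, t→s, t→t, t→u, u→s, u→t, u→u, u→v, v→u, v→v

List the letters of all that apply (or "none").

none

The schema ◇□φ → φ is the dual of axiom B; it is valid on a frame iff R is symmetric.
(A) R is symmetric (every R-edge is matched by its reverse), so the schema is valid here.
(B) R is symmetric (every R-edge is matched by its reverse), so the schema is valid here.
(C) R is symmetric (every R-edge is matched by its reverse), so the schema is valid here.
(D) R is symmetric (every R-edge is matched by its reverse), so the schema is valid here.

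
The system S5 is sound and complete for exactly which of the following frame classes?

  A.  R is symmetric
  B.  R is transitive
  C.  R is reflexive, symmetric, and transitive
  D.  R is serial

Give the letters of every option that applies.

(A) this class determines KB, not S5.
(B) this class determines K4, not S5.
(C) S5 is sound and complete for exactly this class.
(D) this class determines D, not S5.

C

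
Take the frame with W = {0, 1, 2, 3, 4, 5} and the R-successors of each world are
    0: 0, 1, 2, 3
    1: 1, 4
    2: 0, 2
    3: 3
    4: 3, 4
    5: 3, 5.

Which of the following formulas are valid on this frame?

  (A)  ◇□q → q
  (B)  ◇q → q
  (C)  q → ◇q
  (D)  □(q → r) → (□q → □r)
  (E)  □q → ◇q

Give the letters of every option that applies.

R is reflexive: each world relates to itself.
R is not symmetric: 0 R 1 but not 1 R 0.
R is serial: every world has an R-successor.
R is not a subset of the identity: 0 R 1 with 0 ≠ 1.
(A) ◇□q → q (the dual of axiom B) characterises the symmetric frames. R is not symmetric — not valid.
(B) ◇q → q (the converse of T) corresponds to R being a subset of the identity. Here R ⊄ identity, so not valid.
(C) q → ◇q is the dual of axiom T; it is valid on a frame exactly when R is reflexive. R is reflexive, so valid.
(D) this is just K, valid on every normal frame.
(E) axiom D: valid iff R is serial. R is serial — valid.

C, D, E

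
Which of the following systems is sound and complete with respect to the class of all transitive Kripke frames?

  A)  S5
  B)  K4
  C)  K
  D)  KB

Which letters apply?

B

(A) S5 is determined by the class of reflexive, symmetric, and transitive frames.
(B) K4 is determined by exactly this class.
(C) K is determined by the class of arbitrary frames.
(D) KB is determined by the class of symmetric frames.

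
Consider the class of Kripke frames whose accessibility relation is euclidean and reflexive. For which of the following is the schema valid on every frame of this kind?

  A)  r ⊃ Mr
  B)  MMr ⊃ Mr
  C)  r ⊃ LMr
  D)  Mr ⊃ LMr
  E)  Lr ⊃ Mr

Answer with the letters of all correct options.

A reflexive euclidean relation is also symmetric (from wRw and wRv the euclidean condition gives vRw) and hence transitive; it is an equivalence relation.
(A) r ⊃ Mr is the dual of axiom T, which corresponds to reflexivity. Every such R is reflexive — valid.
(B) the dual of axiom 4: valid iff R is transitive. Every such R is transitive — valid.
(C) r ⊃ LMr is axiom B, which corresponds to symmetry. Every such R is symmetric — valid.
(D) Mr ⊃ LMr is axiom 5; it is valid on a frame exactly when R is euclidean. Every such R is euclidean, so valid.
(E) Lr ⊃ Mr (axiom D) characterises the serial frames. Every such R is serial — valid.

A, B, C, D, E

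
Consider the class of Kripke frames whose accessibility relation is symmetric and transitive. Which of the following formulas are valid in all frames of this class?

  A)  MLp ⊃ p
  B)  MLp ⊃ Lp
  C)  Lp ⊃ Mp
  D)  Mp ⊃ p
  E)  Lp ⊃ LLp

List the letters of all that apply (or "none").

A, B, E

A symmetric transitive relation is euclidean (uRv and uRw give vRu by symmetry, then vRw by transitivity).
(A) the dual of axiom B: valid iff R is symmetric. Every such R is symmetric — valid.
(B) the dual of axiom 5: valid iff R is euclidean. Every such R is euclidean — valid.
(C) axiom D: valid iff R is serial. Such an R need not be serial — not valid.
(D) Mp ⊃ p is the converse of T; it holds exactly when R ⊆ identity. Such an R need not be a subset of the identity — not valid.
(E) Lp ⊃ LLp is axiom 4; it is valid on a frame exactly when R is transitive. Every such R is transitive, so valid.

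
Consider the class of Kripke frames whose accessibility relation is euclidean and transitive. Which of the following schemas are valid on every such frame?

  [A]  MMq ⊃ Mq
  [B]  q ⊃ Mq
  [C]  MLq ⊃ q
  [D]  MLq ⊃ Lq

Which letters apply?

(A) MMq ⊃ Mq is the dual of axiom 4; it is valid on a frame exactly when R is transitive. Every such R is transitive, so valid.
(B) q ⊃ Mq is the dual of axiom T, which corresponds to reflexivity. Such an R need not be reflexive — not valid.
(C) MLq ⊃ q is the dual of axiom B; it is valid on a frame exactly when R is symmetric. Such an R need not be symmetric, so not valid.
(D) MLq ⊃ Lq is the dual of axiom 5; it is valid on a frame exactly when R is euclidean. Every such R is euclidean, so valid.

A, D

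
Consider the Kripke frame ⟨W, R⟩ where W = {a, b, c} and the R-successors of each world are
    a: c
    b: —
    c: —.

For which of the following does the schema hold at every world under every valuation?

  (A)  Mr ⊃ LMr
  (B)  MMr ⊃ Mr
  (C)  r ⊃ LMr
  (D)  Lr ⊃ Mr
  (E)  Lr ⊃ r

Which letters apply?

R is not reflexive: not a R a.
R is not symmetric: a R c but not c R a.
R is transitive: R is closed under composition.
R is not euclidean: a R c and a R c but not c R c.
R is not serial: b has no R-successor.
(A) Mr ⊃ LMr is axiom 5; it is valid on a frame exactly when R is euclidean. R is not euclidean, so not valid.
(B) MMr ⊃ Mr (the dual of axiom 4) characterises the transitive frames. R is transitive — valid.
(C) axiom B: valid iff R is symmetric. R is not symmetric — not valid.
(D) Lr ⊃ Mr is axiom D; it is valid on a frame exactly when R is serial. R is not serial, so not valid.
(E) axiom T: valid iff R is reflexive. R is not reflexive — not valid.

B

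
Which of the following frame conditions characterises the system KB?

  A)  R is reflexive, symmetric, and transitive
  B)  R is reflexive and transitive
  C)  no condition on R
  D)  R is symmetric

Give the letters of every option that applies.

(A) this class determines S5, not KB.
(B) this class determines S4, not KB.
(C) this class determines K, not KB.
(D) KB is sound and complete for exactly this class.

D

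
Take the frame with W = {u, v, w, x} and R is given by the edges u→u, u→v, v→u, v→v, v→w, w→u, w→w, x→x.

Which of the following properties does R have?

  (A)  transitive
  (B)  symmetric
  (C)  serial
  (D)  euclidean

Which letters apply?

(A) not transitive: u R v and v R w but not u R w.
(B) not symmetric: v R w but not w R v.
(C) serial: every world has an R-successor.
(D) not euclidean: v R u and v R w but not u R w.

C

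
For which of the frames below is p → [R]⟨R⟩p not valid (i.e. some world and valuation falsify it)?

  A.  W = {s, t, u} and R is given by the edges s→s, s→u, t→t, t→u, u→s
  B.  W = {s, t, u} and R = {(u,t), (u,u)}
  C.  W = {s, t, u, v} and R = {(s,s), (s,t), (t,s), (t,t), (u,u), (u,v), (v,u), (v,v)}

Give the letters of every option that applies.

A, B

The schema p → [R]⟨R⟩p is axiom B; it is valid on a frame iff R is symmetric.
(A) R is not symmetric (t R u but not u R t), so the schema fails here.
(B) R is not symmetric (u R t but not t R u), so the schema fails here.
(C) R is symmetric (every R-edge is matched by its reverse), so the schema is valid here.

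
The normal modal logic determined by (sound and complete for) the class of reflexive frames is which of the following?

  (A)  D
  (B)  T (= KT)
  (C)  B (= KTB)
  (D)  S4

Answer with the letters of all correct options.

B

(A) D is determined by the class of serial frames.
(B) T (= KT) is determined by exactly this class.
(C) B (= KTB) is determined by the class of reflexive and symmetric frames.
(D) S4 is determined by the class of reflexive and transitive frames.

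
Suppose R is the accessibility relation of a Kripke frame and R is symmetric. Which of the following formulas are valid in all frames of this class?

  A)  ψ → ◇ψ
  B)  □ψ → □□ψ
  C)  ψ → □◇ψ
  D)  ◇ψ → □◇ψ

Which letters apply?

C

(A) ψ → ◇ψ is the dual of axiom T, which corresponds to reflexivity. Such an R need not be reflexive — not valid.
(B) axiom 4: valid iff R is transitive. Such an R need not be transitive — not valid.
(C) ψ → □◇ψ is axiom B, which corresponds to symmetry. Every such R is symmetric — valid.
(D) ◇ψ → □◇ψ (axiom 5) characterises the euclidean frames. Such an R need not be euclidean — not valid.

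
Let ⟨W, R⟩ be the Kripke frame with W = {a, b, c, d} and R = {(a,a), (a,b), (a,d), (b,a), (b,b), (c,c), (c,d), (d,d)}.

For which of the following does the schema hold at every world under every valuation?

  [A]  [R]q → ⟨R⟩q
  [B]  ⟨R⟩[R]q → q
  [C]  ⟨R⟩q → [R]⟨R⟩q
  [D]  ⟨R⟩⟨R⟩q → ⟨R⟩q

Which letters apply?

A

R is not symmetric: a R d but not d R a.
R is not transitive: b R a and a R d but not b R d.
R is not euclidean: a R b and a R d but not b R d.
R is serial: every world has an R-successor.
(A) axiom D: valid iff R is serial. R is serial — valid.
(B) the dual of axiom B: valid iff R is symmetric. R is not symmetric — not valid.
(C) ⟨R⟩q → [R]⟨R⟩q is axiom 5; it is valid on a frame exactly when R is euclidean. R is not euclidean, so not valid.
(D) ⟨R⟩⟨R⟩q → ⟨R⟩q is the dual of axiom 4; it is valid on a frame exactly when R is transitive. R is not transitive, so not valid.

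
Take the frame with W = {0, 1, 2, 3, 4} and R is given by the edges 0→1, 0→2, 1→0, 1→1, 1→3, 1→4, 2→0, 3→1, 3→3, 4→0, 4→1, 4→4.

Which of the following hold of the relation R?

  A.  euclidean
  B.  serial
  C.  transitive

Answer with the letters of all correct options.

B

(A) not euclidean: 0 R 1 and 0 R 2 but not 1 R 2.
(B) serial: every world has an R-successor.
(C) not transitive: 0 R 1 and 1 R 0 but not 0 R 0.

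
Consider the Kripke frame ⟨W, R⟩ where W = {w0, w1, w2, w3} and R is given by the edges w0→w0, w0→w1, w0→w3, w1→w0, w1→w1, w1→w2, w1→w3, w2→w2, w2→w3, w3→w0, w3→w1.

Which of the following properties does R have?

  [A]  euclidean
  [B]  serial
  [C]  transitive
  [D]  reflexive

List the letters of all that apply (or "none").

(A) not euclidean: w1 R w0 and w1 R w2 but not w0 R w2.
(B) serial: every world has an R-successor.
(C) not transitive: w0 R w1 and w1 R w2 but not w0 R w2.
(D) not reflexive: not w3 R w3.

B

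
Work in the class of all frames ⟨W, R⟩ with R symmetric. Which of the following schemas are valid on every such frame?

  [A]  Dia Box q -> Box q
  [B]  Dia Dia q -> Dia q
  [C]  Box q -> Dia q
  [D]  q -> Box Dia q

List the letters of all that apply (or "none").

D

(A) Dia Box q -> Box q is the dual of axiom 5, which corresponds to the euclidean property. Such an R need not be euclidean — not valid.
(B) Dia Dia q -> Dia q (the dual of axiom 4) characterises the transitive frames. Such an R need not be transitive — not valid.
(C) Box q -> Dia q is axiom D, which corresponds to seriality. Such an R need not be serial — not valid.
(D) q -> Box Dia q (axiom B) characterises the symmetric frames. Every such R is symmetric — valid.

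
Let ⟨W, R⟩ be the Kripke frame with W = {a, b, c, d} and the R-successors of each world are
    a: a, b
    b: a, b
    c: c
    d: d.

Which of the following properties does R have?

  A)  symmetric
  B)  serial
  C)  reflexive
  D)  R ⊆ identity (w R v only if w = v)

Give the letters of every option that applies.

(A) symmetric: every R-edge is matched by its reverse.
(B) serial: every world has an R-successor.
(C) reflexive: each world relates to itself.
(D) not ⊆ identity: a R b with a ≠ b.

A, B, C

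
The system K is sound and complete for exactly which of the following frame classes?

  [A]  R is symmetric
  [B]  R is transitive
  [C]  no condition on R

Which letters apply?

C

(A) this class determines KB, not K.
(B) this class determines K4, not K.
(C) K is sound and complete for exactly this class.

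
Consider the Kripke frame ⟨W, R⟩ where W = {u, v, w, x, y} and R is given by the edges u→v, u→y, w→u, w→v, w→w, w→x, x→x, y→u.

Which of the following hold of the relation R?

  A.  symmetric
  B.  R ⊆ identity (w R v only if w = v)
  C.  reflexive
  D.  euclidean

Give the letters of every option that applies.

(A) not symmetric: u R v but not v R u.
(B) not ⊆ identity: u R v with u ≠ v.
(C) not reflexive: not u R u.
(D) not euclidean: u R v and u R y but not v R y.

none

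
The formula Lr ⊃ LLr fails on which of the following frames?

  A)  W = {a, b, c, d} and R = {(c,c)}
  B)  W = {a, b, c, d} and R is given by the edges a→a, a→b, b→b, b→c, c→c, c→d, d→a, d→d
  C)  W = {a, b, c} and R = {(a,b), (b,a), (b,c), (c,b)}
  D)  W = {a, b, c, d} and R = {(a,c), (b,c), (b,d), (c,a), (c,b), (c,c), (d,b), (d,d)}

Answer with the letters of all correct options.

The schema Lr ⊃ LLr is axiom 4; it is valid on a frame iff R is transitive.
(A) R is transitive (R is closed under composition), so the schema is valid here.
(B) R is not transitive (a R b and b R c but not a R c), so the schema fails here.
(C) R is not transitive (a R b and b R a but not a R a), so the schema fails here.
(D) R is not transitive (a R c and c R a but not a R a), so the schema fails here.

B, C, D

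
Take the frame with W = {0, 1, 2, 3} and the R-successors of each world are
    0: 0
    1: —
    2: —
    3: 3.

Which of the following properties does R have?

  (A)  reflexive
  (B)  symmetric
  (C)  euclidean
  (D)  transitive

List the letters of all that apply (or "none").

B, C, D

(A) not reflexive: not 1 R 1.
(B) symmetric: every R-edge is matched by its reverse.
(C) euclidean: any two R-successors of the same world are R-related.
(D) transitive: R is closed under composition.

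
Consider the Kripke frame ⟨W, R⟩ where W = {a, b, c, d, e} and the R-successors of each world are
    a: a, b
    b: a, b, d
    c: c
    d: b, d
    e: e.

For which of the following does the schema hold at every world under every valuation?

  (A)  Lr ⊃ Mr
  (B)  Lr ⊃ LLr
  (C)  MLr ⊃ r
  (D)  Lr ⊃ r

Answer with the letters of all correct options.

A, C, D

R is reflexive: each world relates to itself.
R is symmetric: every R-edge is matched by its reverse.
R is not transitive: a R b and b R d but not a R d.
R is serial: every world has an R-successor.
(A) axiom D: valid iff R is serial. R is serial — valid.
(B) axiom 4: valid iff R is transitive. R is not transitive — not valid.
(C) MLr ⊃ r (the dual of axiom B) characterises the symmetric frames. R is symmetric — valid.
(D) axiom T: valid iff R is reflexive. R is reflexive — valid.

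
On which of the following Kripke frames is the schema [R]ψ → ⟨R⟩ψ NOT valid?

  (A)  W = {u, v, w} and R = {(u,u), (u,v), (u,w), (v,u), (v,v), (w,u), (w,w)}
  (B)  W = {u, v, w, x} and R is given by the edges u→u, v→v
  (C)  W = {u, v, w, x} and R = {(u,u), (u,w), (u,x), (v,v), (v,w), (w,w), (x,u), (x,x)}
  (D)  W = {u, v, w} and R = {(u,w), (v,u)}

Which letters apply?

B, D

The schema [R]ψ → ⟨R⟩ψ is axiom D; it is valid on a frame iff R is serial.
(A) R is serial (every world has an R-successor), so the schema is valid here.
(B) R is not serial (w has no R-successor), so the schema fails here.
(C) R is serial (every world has an R-successor), so the schema is valid here.
(D) R is not serial (w has no R-successor), so the schema fails here.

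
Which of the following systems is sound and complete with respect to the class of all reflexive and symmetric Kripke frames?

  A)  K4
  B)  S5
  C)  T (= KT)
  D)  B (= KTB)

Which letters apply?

D

(A) K4 is determined by the class of transitive frames.
(B) S5 is determined by the class of reflexive, symmetric, and transitive frames.
(C) T (= KT) is determined by the class of reflexive frames.
(D) B (= KTB) is determined by exactly this class.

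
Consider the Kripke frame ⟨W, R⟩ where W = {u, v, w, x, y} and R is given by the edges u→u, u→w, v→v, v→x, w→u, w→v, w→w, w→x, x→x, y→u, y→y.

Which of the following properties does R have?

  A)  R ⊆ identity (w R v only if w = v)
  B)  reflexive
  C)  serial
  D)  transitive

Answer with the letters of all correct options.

(A) not ⊆ identity: u R w with u ≠ w.
(B) reflexive: each world relates to itself.
(C) serial: every world has an R-successor.
(D) not transitive: u R w and w R v but not u R v.

B, C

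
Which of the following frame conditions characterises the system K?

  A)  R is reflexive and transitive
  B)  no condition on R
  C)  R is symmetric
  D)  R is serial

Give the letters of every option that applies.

B

(A) this class determines S4, not K.
(B) K is sound and complete for exactly this class.
(C) this class determines KB, not K.
(D) this class determines D, not K.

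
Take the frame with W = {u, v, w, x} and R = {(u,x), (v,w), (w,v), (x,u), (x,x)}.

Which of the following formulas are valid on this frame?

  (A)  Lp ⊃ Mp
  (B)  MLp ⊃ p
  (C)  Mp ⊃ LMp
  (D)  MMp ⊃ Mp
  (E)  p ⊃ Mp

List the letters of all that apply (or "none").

R is not reflexive: not u R u.
R is symmetric: every R-edge is matched by its reverse.
R is not transitive: u R x and x R u but not u R u.
R is not euclidean: v R w and v R w but not w R w.
R is serial: every world has an R-successor.
(A) Lp ⊃ Mp is axiom D; it is valid on a frame exactly when R is serial. R is serial, so valid.
(B) the dual of axiom B: valid iff R is symmetric. R is symmetric — valid.
(C) Mp ⊃ LMp is axiom 5, which corresponds to the euclidean property. R is not euclidean — not valid.
(D) MMp ⊃ Mp is the dual of axiom 4, which corresponds to transitivity. R is not transitive — not valid.
(E) the dual of axiom T: valid iff R is reflexive. R is not reflexive — not valid.

A, B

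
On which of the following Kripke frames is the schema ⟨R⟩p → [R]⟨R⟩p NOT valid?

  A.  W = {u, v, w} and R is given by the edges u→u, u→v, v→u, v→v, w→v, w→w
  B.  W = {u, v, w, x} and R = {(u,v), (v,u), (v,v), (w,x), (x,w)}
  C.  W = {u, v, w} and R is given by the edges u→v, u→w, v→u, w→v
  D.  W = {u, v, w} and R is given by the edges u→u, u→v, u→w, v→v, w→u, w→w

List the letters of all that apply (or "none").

The schema ⟨R⟩p → [R]⟨R⟩p is axiom 5; it is valid on a frame iff R is euclidean.
(A) R is not euclidean (w R v and w R w but not v R w), so the schema fails here.
(B) R is not euclidean (v R u and v R u but not u R u), so the schema fails here.
(C) R is not euclidean (u R v and u R w but not v R w), so the schema fails here.
(D) R is not euclidean (u R v and u R u but not v R u), so the schema fails here.

A, B, C, D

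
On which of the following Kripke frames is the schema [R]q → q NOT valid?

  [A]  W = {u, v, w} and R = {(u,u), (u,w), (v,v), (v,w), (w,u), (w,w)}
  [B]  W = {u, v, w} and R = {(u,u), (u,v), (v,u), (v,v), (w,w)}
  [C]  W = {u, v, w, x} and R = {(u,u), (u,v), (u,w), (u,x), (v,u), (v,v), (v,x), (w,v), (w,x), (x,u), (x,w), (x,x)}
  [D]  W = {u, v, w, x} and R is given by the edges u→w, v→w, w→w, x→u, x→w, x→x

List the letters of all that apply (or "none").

C, D

The schema [R]q → q is axiom T; it is valid on a frame iff R is reflexive.
(A) R is reflexive (each world relates to itself), so the schema is valid here.
(B) R is reflexive (each world relates to itself), so the schema is valid here.
(C) R is not reflexive (not w R w), so the schema fails here.
(D) R is not reflexive (not u R u), so the schema fails here.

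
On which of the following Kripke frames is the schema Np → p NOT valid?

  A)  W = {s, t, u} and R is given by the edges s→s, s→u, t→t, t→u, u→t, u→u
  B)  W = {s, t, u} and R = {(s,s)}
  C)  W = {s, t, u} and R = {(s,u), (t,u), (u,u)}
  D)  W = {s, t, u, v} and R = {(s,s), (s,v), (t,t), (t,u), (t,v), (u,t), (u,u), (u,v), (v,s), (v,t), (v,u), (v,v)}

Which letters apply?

The schema Np → p is axiom T; it is valid on a frame iff R is reflexive.
(A) R is reflexive (each world relates to itself), so the schema is valid here.
(B) R is not reflexive (not t R t), so the schema fails here.
(C) R is not reflexive (not s R s), so the schema fails here.
(D) R is reflexive (each world relates to itself), so the schema is valid here.

B, C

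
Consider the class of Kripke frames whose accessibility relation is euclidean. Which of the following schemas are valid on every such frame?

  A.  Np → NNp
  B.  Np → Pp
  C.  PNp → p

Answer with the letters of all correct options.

(A) axiom 4: valid iff R is transitive. Such an R need not be transitive — not valid.
(B) Np → Pp (axiom D) characterises the serial frames. Such an R need not be serial — not valid.
(C) PNp → p is the dual of axiom B, which corresponds to symmetry. Such an R need not be symmetric — not valid.

none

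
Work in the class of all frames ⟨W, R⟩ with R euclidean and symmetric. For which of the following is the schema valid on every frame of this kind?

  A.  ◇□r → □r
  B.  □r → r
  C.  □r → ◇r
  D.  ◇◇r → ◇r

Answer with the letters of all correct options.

A, D

A symmetric euclidean relation is transitive (uRv and vRw give vRu by symmetry, then uRw by the euclidean condition, applied at v).
(A) the dual of axiom 5: valid iff R is euclidean. Every such R is euclidean — valid.
(B) axiom T: valid iff R is reflexive. Such an R need not be reflexive — not valid.
(C) □r → ◇r (axiom D) characterises the serial frames. Such an R need not be serial — not valid.
(D) ◇◇r → ◇r is the dual of axiom 4; it is valid on a frame exactly when R is transitive. Every such R is transitive, so valid.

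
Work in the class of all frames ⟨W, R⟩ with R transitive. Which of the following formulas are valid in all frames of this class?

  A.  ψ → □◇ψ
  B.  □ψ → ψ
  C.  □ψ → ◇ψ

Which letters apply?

(A) ψ → □◇ψ is axiom B; it is valid on a frame exactly when R is symmetric. Such an R need not be symmetric, so not valid.
(B) axiom T: valid iff R is reflexive. Such an R need not be reflexive — not valid.
(C) □ψ → ◇ψ is axiom D, which corresponds to seriality. Such an R need not be serial — not valid.

none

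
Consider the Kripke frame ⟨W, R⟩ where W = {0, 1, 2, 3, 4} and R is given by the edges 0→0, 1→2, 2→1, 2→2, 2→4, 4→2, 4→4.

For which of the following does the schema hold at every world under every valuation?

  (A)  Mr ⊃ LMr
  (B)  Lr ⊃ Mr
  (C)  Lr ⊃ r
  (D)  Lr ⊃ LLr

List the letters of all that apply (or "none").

none

R is not reflexive: not 1 R 1.
R is not transitive: 1 R 2 and 2 R 1 but not 1 R 1.
R is not euclidean: 2 R 1 and 2 R 4 but not 1 R 4.
R is not serial: 3 has no R-successor.
(A) Mr ⊃ LMr (axiom 5) characterises the euclidean frames. R is not euclidean — not valid.
(B) Lr ⊃ Mr (axiom D) characterises the serial frames. R is not serial — not valid.
(C) Lr ⊃ r is axiom T, which corresponds to reflexivity. R is not reflexive — not valid.
(D) Lr ⊃ LLr is axiom 4; it is valid on a frame exactly when R is transitive. R is not transitive, so not valid.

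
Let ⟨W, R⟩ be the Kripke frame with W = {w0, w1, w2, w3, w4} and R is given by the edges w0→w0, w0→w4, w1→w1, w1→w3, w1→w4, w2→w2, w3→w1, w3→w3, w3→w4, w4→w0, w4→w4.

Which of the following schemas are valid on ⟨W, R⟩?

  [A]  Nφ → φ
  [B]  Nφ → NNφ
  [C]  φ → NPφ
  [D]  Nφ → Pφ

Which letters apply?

A, D

R is reflexive: each world relates to itself.
R is not symmetric: w1 R w4 but not w4 R w1.
R is not transitive: w1 R w4 and w4 R w0 but not w1 R w0.
R is serial: every world has an R-successor.
(A) Nφ → φ is axiom T, which corresponds to reflexivity. R is reflexive — valid.
(B) Nφ → NNφ (axiom 4) characterises the transitive frames. R is not transitive — not valid.
(C) φ → NPφ is axiom B, which corresponds to symmetry. R is not symmetric — not valid.
(D) Nφ → Pφ is axiom D; it is valid on a frame exactly when R is serial. R is serial, so valid.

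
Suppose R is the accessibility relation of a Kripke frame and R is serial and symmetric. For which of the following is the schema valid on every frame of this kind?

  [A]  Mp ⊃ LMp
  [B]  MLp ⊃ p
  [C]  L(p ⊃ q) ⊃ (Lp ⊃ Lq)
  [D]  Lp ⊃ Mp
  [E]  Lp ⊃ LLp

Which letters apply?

(A) Mp ⊃ LMp (axiom 5) characterises the euclidean frames. Such an R need not be euclidean — not valid.
(B) MLp ⊃ p is the dual of axiom B, which corresponds to symmetry. Every such R is symmetric — valid.
(C) L(p ⊃ q) ⊃ (Lp ⊃ Lq) is axiom K, valid on every Kripke frame — valid.
(D) Lp ⊃ Mp is axiom D; it is valid on a frame exactly when R is serial. Every such R is serial, so valid.
(E) Lp ⊃ LLp is axiom 4; it is valid on a frame exactly when R is transitive. Such an R need not be transitive, so not valid.

B, C, D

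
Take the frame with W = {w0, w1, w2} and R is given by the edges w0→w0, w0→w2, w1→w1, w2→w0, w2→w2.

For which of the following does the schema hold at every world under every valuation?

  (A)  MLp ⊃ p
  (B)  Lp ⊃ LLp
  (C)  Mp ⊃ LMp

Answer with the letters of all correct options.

A, B, C

R is symmetric: every R-edge is matched by its reverse.
R is transitive: R is closed under composition.
R is euclidean: any two R-successors of the same world are R-related.
(A) the dual of axiom B: valid iff R is symmetric. R is symmetric — valid.
(B) axiom 4: valid iff R is transitive. R is transitive — valid.
(C) Mp ⊃ LMp is axiom 5; it is valid on a frame exactly when R is euclidean. R is euclidean, so valid.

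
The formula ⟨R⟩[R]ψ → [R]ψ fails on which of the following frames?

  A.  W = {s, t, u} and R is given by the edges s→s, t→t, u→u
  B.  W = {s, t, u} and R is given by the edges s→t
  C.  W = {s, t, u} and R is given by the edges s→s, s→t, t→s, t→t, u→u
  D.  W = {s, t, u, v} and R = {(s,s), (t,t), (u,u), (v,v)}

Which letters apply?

The schema ⟨R⟩[R]ψ → [R]ψ is the dual of axiom 5; it is valid on a frame iff R is euclidean.
(A) R is euclidean (any two R-successors of the same world are R-related), so the schema is valid here.
(B) R is not euclidean (s R t and s R t but not t R t), so the schema fails here.
(C) R is euclidean (any two R-successors of the same world are R-related), so the schema is valid here.
(D) R is euclidean (any two R-successors of the same world are R-related), so the schema is valid here.

B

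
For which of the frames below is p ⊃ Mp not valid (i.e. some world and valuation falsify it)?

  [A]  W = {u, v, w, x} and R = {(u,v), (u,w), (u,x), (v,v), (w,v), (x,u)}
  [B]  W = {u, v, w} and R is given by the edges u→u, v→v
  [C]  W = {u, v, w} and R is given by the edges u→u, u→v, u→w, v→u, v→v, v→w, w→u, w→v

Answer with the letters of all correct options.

The schema p ⊃ Mp is the dual of axiom T; it is valid on a frame iff R is reflexive.
(A) R is not reflexive (not u R u), so the schema fails here.
(B) R is not reflexive (not w R w), so the schema fails here.
(C) R is not reflexive (not w R w), so the schema fails here.

A, B, C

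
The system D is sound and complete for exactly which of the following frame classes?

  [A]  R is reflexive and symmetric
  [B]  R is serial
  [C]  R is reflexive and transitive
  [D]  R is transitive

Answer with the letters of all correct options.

B

(A) this class determines B (= KTB), not D.
(B) D is sound and complete for exactly this class.
(C) this class determines S4, not D.
(D) this class determines K4, not D.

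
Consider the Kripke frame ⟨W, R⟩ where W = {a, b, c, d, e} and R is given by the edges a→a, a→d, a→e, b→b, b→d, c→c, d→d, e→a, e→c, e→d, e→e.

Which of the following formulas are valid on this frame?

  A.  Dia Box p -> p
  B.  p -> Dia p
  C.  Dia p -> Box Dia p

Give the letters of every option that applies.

R is reflexive: each world relates to itself.
R is not symmetric: a R d but not d R a.
R is not euclidean: a R d and a R a but not d R a.
(A) Dia Box p -> p (the dual of axiom B) characterises the symmetric frames. R is not symmetric — not valid.
(B) the dual of axiom T: valid iff R is reflexive. R is reflexive — valid.
(C) Dia p -> Box Dia p (axiom 5) characterises the euclidean frames. R is not euclidean — not valid.

B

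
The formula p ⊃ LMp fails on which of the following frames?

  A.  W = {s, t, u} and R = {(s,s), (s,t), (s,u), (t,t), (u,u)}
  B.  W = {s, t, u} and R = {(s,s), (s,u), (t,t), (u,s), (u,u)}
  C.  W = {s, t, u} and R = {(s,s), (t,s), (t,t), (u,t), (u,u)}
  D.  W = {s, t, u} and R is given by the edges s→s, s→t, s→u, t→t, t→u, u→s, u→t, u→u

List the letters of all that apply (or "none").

A, C, D

The schema p ⊃ LMp is axiom B; it is valid on a frame iff R is symmetric.
(A) R is not symmetric (s R t but not t R s), so the schema fails here.
(B) R is symmetric (every R-edge is matched by its reverse), so the schema is valid here.
(C) R is not symmetric (t R s but not s R t), so the schema fails here.
(D) R is not symmetric (s R t but not t R s), so the schema fails here.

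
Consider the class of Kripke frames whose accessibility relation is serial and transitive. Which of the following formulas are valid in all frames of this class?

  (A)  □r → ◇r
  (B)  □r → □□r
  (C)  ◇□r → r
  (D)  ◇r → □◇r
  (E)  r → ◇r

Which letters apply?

(A) axiom D: valid iff R is serial. Every such R is serial — valid.
(B) □r → □□r (axiom 4) characterises the transitive frames. Every such R is transitive — valid.
(C) ◇□r → r (the dual of axiom B) characterises the symmetric frames. Such an R need not be symmetric — not valid.
(D) ◇r → □◇r is axiom 5; it is valid on a frame exactly when R is euclidean. Such an R need not be euclidean, so not valid.
(E) r → ◇r is the dual of axiom T, which corresponds to reflexivity. Such an R need not be reflexive — not valid.

A, B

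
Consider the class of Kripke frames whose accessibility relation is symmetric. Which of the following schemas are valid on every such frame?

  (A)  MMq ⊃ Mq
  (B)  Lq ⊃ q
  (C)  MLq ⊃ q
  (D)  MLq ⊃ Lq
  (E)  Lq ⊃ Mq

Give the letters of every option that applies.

C

(A) MMq ⊃ Mq is the dual of axiom 4; it is valid on a frame exactly when R is transitive. Such an R need not be transitive, so not valid.
(B) axiom T: valid iff R is reflexive. Such an R need not be reflexive — not valid.
(C) MLq ⊃ q is the dual of axiom B, which corresponds to symmetry. Every such R is symmetric — valid.
(D) MLq ⊃ Lq (the dual of axiom 5) characterises the euclidean frames. Such an R need not be euclidean — not valid.
(E) Lq ⊃ Mq is axiom D; it is valid on a frame exactly when R is serial. Such an R need not be serial, so not valid.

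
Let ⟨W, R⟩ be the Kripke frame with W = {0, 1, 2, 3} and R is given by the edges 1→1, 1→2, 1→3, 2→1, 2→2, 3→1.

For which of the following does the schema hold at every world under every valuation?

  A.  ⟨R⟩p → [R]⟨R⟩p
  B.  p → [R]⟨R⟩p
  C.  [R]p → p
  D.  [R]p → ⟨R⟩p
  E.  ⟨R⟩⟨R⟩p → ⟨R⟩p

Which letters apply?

R is not reflexive: not 0 R 0.
R is symmetric: every R-edge is matched by its reverse.
R is not transitive: 2 R 1 and 1 R 3 but not 2 R 3.
R is not euclidean: 1 R 2 and 1 R 3 but not 2 R 3.
R is not serial: 0 has no R-successor.
(A) axiom 5: valid iff R is euclidean. R is not euclidean — not valid.
(B) p → [R]⟨R⟩p (axiom B) characterises the symmetric frames. R is symmetric — valid.
(C) [R]p → p (axiom T) characterises the reflexive frames. R is not reflexive — not valid.
(D) [R]p → ⟨R⟩p (axiom D) characterises the serial frames. R is not serial — not valid.
(E) ⟨R⟩⟨R⟩p → ⟨R⟩p is the dual of axiom 4; it is valid on a frame exactly when R is transitive. R is not transitive, so not valid.

B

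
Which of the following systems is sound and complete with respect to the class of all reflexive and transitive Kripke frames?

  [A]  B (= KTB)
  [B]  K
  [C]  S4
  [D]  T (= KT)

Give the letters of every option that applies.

(A) B (= KTB) is determined by the class of reflexive and symmetric frames.
(B) K is determined by the class of arbitrary frames.
(C) S4 is determined by exactly this class.
(D) T (= KT) is determined by the class of reflexive frames.

C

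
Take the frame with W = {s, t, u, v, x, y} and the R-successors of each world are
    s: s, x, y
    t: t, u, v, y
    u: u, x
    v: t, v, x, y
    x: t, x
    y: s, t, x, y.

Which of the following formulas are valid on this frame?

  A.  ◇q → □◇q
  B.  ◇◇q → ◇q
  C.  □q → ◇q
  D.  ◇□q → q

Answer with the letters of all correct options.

C

R is not symmetric: s R x but not x R s.
R is not transitive: s R x and x R t but not s R t.
R is not euclidean: s R x and s R s but not x R s.
R is serial: every world has an R-successor.
(A) ◇q → □◇q is axiom 5; it is valid on a frame exactly when R is euclidean. R is not euclidean, so not valid.
(B) ◇◇q → ◇q is the dual of axiom 4, which corresponds to transitivity. R is not transitive — not valid.
(C) □q → ◇q is axiom D; it is valid on a frame exactly when R is serial. R is serial, so valid.
(D) the dual of axiom B: valid iff R is symmetric. R is not symmetric — not valid.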